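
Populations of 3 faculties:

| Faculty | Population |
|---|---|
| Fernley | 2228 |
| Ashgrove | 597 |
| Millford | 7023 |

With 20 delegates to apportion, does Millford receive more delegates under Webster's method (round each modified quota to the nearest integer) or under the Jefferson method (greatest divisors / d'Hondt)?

Webster: Fernley 5, Ashgrove 1, Millford 14.
Jefferson: Fernley 4, Ashgrove 1, Millford 15.
Millford gets 14 under Webster and 15 under Jefferson.

Jefferson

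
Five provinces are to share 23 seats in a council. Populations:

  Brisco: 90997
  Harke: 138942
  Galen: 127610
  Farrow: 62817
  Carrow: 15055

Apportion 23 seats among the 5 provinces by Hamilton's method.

Standard divisor: 435421 ÷ 23 ≈ 18931.348.
Standard quotas: Brisco 4.8067, Harke 7.3393, Galen 6.7407, Farrow 3.3181, Carrow 0.7952.
Lower quotas: Brisco 4, Harke 7, Galen 6, Farrow 3, Carrow 0 (sum 20, leaving 3 seats).
Remainders in descending order: Brisco 0.8067, Carrow 0.7952, Galen 0.7407, Harke 0.3393, Farrow 0.3181.
The surplus seats go to Brisco, Carrow, Galen.

Brisco: 5, Harke: 7, Galen: 7, Farrow: 3, Carrow: 1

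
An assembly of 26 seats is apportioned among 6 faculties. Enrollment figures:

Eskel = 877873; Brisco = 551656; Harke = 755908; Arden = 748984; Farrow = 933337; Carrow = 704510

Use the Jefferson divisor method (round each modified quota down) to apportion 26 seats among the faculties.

Standard divisor 4572268/26 ≈ 175856.462; standard quotas: Eskel 4.992, Brisco 3.137, Harke 4.298, Arden 4.259, Farrow 5.307, Carrow 4.006.
Rounding down gives 4, 3, 4, 4, 5, 4 = 24 seats, so the divisor must be adjusted.
With modified divisor 153400: modified quotas Eskel 5.723, Brisco 3.596, Harke 4.928, Arden 4.883, Farrow 6.084, Carrow 4.593.
Rounding down: Eskel 5, Brisco 3, Harke 4, Arden 4, Farrow 6, Carrow 4 (total 26).

Eskel=5, Brisco=3, Harke=4, Arden=4, Farrow=6, Carrow=4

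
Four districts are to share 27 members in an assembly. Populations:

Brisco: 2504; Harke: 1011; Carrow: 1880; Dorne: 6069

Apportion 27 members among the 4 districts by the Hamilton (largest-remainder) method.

Standard divisor: 11464 ÷ 27 ≈ 424.593.
Standard quotas: Brisco 5.8974, Harke 2.3811, Carrow 4.4278, Dorne 14.2937.
Lower quotas: Brisco 5, Harke 2, Carrow 4, Dorne 14 (sum 25, leaving 2 seats).
Remainders in descending order: Brisco 0.8974, Carrow 0.4278, Harke 0.3811, Dorne 0.2937.
The surplus seats go to Brisco, Carrow.

Brisco 6, Harke 2, Carrow 5, Dorne 14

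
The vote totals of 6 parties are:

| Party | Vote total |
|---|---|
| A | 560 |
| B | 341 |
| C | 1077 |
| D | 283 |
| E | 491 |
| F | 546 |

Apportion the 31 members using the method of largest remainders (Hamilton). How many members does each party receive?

A 5; B 3; C 10; D 3; E 5; F 5

Standard divisor: 3298 ÷ 31 ≈ 106.387.
Standard quotas: A 5.264, B 3.205, C 10.123, D 2.660, E 4.615, F 5.132.
Lower quotas: A 5, B 3, C 10, D 2, E 4, F 5 (sum 29, leaving 2 seats).
Remainders in descending order: D 0.660, E 0.615, A 0.264, B 0.205, F 0.132, C 0.123.
Largest remainders: D, E receive the extra seats.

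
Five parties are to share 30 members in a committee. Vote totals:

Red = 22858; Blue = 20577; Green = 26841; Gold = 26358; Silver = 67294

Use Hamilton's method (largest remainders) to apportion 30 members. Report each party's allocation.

Total 163928; standard divisor 163928/30 ≈ 5464.267.
Standard quotas: Red 4.1832, Blue 3.7657, Green 4.9121, Gold 4.8237, Silver 12.3153.
Lower quotas: Red 4, Blue 3, Green 4, Gold 4, Silver 12 (sum 27, leaving 3 seats).
Remainders in descending order: Green 0.9121, Gold 0.8237, Blue 0.7657, Silver 0.3153, Red 0.1832.
The surplus seats go to Green, Gold, Blue.

Red=4, Blue=4, Green=5, Gold=5, Silver=12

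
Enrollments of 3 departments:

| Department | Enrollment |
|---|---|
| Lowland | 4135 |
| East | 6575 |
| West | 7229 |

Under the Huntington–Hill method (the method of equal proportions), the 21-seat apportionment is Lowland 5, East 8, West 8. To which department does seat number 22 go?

West

Priority for the next seat is population ÷ (√(s·(s+1))).
Priorities: Lowland 754.944, East 774.871, West 851.946.
Highest priority: West.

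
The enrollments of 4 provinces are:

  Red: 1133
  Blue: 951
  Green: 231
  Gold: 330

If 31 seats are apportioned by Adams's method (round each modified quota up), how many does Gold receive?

4

Standard divisor 2645/31 ≈ 85.323; standard quotas: Red 13.279, Blue 11.146, Green 2.707, Gold 3.868.
Rounding up gives 14, 12, 3, 4 = 33 seats, so the divisor must be adjusted.
With modified divisor 90: modified quotas Red 12.589, Blue 10.567, Green 2.567, Gold 3.667.
Rounding up: Red 13, Blue 11, Green 3, Gold 4 (total 31).
Gold receives 4.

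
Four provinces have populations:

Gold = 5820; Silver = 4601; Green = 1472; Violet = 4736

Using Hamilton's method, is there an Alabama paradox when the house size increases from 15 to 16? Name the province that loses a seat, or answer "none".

Green

At 15 seats: Gold 5, Silver 4, Green 2, Violet 4.
At 16 seats: Gold 6, Silver 4, Green 1, Violet 5.
Green drops from 2 to 1.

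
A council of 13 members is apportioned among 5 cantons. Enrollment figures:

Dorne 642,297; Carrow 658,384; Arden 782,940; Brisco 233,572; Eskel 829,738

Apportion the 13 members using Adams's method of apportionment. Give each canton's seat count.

Standard divisor 3146931/13 ≈ 242071.615; standard quotas: Dorne 2.653, Carrow 2.720, Arden 3.234, Brisco 0.965, Eskel 3.428.
Rounding up gives 3, 3, 4, 1, 4 = 15 seats, so the divisor must be adjusted.
With modified divisor 298900: modified quotas Dorne 2.149, Carrow 2.203, Arden 2.619, Brisco 0.781, Eskel 2.776.
Rounding up: Dorne 3, Carrow 3, Arden 3, Brisco 1, Eskel 3 (total 13).

Dorne: 3, Carrow: 3, Arden: 3, Brisco: 1, Eskel: 3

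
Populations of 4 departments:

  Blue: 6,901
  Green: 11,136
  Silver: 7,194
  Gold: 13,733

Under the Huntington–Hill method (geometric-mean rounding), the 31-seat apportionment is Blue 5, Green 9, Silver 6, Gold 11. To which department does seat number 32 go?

Blue

Priority for the next seat is population ÷ (√(s·(s+1))).
Priorities: Blue 1259.944, Green 1173.837, Silver 1110.058, Gold 1195.304.
Highest priority: Blue.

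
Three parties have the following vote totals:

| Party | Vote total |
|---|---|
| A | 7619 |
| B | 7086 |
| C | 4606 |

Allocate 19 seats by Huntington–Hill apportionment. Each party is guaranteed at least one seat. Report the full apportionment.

A=7; B=7; C=5

With divisor 1024: modified quotas A 7.440, B 6.920, C 4.498.
Geometric-mean thresholds: A √(7·8)=7.483, B √(6·7)=6.481, C √(4·5)=4.472.
Each quota rounded against its threshold gives A 7, B 7, C 5 (total 19).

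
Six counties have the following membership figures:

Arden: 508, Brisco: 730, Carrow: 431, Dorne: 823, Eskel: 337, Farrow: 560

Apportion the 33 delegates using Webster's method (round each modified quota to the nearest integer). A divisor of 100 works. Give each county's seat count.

Arden=5, Brisco=7, Carrow=4, Dorne=8, Eskel=3, Farrow=6

With modified divisor 100: modified quotas Arden 5.080, Brisco 7.300, Carrow 4.310, Dorne 8.230, Eskel 3.370, Farrow 5.600.
Rounding to the nearest integer: Arden 5, Brisco 7, Carrow 4, Dorne 8, Eskel 3, Farrow 6 (total 33).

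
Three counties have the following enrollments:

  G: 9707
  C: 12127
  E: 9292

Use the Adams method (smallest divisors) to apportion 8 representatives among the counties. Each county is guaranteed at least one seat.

Standard divisor 31126/8 ≈ 3890.75; standard quotas: G 2.495, C 3.117, E 2.388.
Rounding up gives 3, 4, 3 = 10 seats, so the divisor must be adjusted.
With modified divisor 4700: modified quotas G 2.065, C 2.580, E 1.977.
Rounding up: G 3, C 3, E 2 (total 8).

G 3, C 3, E 2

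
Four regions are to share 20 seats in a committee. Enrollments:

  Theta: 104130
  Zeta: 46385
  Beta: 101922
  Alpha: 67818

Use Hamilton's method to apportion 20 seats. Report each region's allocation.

Theta: 7, Zeta: 3, Beta: 6, Alpha: 4

The standard divisor is 320255/20 ≈ 16012.75.
Standard quotas: Theta 6.5029, Zeta 2.8968, Beta 6.3651, Alpha 4.2353.
Lower quotas: Theta 6, Zeta 2, Beta 6, Alpha 4 (sum 18, leaving 2 seats).
Remainders in descending order: Zeta 0.8968, Theta 0.5029, Beta 0.3651, Alpha 0.2353.
Largest remainders: Zeta, Theta receive the extra seats.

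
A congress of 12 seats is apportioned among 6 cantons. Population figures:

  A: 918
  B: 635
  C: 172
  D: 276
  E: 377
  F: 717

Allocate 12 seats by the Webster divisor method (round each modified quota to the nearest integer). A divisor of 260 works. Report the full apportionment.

A: 4, B: 2, C: 1, D: 1, E: 1, F: 3

With modified divisor 260: modified quotas A 3.531, B 2.442, C 0.662, D 1.062, E 1.450, F 2.758.
Rounding to the nearest integer: A 4, B 2, C 1, D 1, E 1, F 3 (total 12).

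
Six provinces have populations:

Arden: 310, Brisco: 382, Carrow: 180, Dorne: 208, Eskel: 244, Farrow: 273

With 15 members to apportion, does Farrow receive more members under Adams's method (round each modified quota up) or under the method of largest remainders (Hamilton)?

Adams

Adams: Arden 3, Brisco 3, Carrow 2, Dorne 2, Eskel 2, Farrow 3.
Hamilton: Arden 3, Brisco 4, Carrow 2, Dorne 2, Eskel 2, Farrow 2.
Farrow gets 3 under Adams and 2 under Hamilton.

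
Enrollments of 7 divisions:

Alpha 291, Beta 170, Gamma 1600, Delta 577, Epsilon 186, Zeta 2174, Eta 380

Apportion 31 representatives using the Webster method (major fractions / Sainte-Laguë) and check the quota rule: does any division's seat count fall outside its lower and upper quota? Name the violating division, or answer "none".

none

Standard quotas: Alpha 1.677, Beta 0.980, Gamma 9.223, Delta 3.326, Epsilon 1.072, Zeta 12.531, Eta 2.190.
Webster allocation: Alpha 2, Beta 1, Gamma 9, Delta 3, Epsilon 1, Zeta 13, Eta 2.
Every allocation lies between the lower and upper quota.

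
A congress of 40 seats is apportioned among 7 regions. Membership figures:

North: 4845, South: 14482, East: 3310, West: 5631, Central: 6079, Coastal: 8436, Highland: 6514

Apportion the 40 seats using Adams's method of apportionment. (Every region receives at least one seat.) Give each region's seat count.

Standard divisor 49297/40 ≈ 1232.425; standard quotas: North 3.931, South 11.751, East 2.686, West 4.569, Central 4.933, Coastal 6.845, Highland 5.286.
Rounding up gives 4, 12, 3, 5, 5, 7, 6 = 42 seats, so the divisor must be adjusted.
With modified divisor 1400: modified quotas North 3.461, South 10.344, East 2.364, West 4.022, Central 4.342, Coastal 6.026, Highland 4.653.
Rounding up: North 4, South 11, East 3, West 5, Central 5, Coastal 7, Highland 5 (total 40).

North=4, South=11, East=3, West=5, Central=5, Coastal=7, Highland=5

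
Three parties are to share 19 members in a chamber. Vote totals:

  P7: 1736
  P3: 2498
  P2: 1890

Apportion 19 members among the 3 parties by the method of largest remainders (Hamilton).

Standard divisor: 6124 ÷ 19 ≈ 322.316.
Standard quotas: P7 5.386, P3 7.750, P2 5.864.
Lower quotas: P7 5, P3 7, P2 5 (sum 17, leaving 2 seats).
Remainders in descending order: P2 0.864, P3 0.750, P7 0.386.
The surplus seats go to P2, P3.

P7 5, P3 8, P2 6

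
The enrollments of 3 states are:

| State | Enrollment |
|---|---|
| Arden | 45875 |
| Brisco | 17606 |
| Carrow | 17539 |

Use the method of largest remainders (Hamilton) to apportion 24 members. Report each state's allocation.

Standard divisor: 81020 ÷ 24 ≈ 3375.833.
Standard quotas: Arden 13.5892, Brisco 5.2153, Carrow 5.1955.
Lower quotas: Arden 13, Brisco 5, Carrow 5 (sum 23, leaving 1 seat).
Remainders in descending order: Arden 0.5892, Brisco 0.2153, Carrow 0.1955.
Largest remainder: Arden receives the extra seat.

Arden: 14; Brisco: 5; Carrow: 5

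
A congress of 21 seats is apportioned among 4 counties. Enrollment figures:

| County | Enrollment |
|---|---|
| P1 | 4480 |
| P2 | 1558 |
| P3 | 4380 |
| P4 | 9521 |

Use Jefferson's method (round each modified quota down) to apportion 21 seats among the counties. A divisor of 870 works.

P1=5; P2=1; P3=5; P4=10

With modified divisor 870: modified quotas P1 5.149, P2 1.791, P3 5.034, P4 10.944.
Rounding down: P1 5, P2 1, P3 5, P4 10 (total 21).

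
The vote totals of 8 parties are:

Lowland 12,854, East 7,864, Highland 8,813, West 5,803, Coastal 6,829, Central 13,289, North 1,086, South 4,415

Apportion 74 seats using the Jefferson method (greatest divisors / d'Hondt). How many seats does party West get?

Standard divisor 60953/74 ≈ 823.689; standard quotas: Lowland 15.605, East 9.547, Highland 10.699, West 7.045, Coastal 8.291, Central 16.134, North 1.318, South 5.360.
Rounding down gives 15, 9, 10, 7, 8, 16, 1, 5 = 71 seats, so the divisor must be adjusted.
With modified divisor 784: modified quotas Lowland 16.395, East 10.031, Highland 11.241, West 7.402, Coastal 8.710, Central 16.950, North 1.385, South 5.631.
Rounding down: Lowland 16, East 10, Highland 11, West 7, Coastal 8, Central 16, North 1, South 5 (total 74).
West receives 7.

7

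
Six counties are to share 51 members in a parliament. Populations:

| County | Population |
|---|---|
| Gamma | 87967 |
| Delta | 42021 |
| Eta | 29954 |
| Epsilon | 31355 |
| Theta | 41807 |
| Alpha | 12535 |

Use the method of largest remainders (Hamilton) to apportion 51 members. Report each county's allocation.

The standard divisor is 245639/51 ≈ 4816.451.
Standard quotas: Gamma 18.2639, Delta 8.7245, Eta 6.2191, Epsilon 6.5100, Theta 8.6800, Alpha 2.6025.
Lower quotas: Gamma 18, Delta 8, Eta 6, Epsilon 6, Theta 8, Alpha 2 (sum 48, leaving 3 seats).
Remainders in descending order: Delta 0.7245, Theta 0.6800, Alpha 0.6025, Epsilon 0.5100, Gamma 0.2639, Eta 0.2191.
Largest remainders: Delta, Theta, Alpha receive the extra seats.

Gamma 18, Delta 9, Eta 6, Epsilon 6, Theta 9, Alpha 3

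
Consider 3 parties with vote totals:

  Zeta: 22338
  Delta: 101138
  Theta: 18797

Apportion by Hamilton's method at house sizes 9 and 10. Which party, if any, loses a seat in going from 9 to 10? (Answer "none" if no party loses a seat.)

At 9 seats: Zeta 2, Delta 6, Theta 1.
At 10 seats: Zeta 2, Delta 7, Theta 1.
No party's allocation decreased.

none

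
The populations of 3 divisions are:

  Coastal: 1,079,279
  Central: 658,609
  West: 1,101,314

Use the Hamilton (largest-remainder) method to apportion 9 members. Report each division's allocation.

Coastal 3, Central 2, West 4

Total 2839202; standard divisor 2839202/9 ≈ 315466.889.
Standard quotas: Coastal 3.4212, Central 2.0877, West 3.4911.
Lower quotas: Coastal 3, Central 2, West 3 (sum 8, leaving 1 seat).
Remainders in descending order: West 0.4911, Coastal 0.4212, Central 0.0877.
Largest remainder: West receives the extra seat.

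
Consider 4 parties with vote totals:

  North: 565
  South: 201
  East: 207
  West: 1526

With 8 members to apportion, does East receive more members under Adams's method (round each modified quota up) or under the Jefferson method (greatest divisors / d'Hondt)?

Adams

Adams: North 2, South 1, East 1, West 4.
Jefferson: North 2, South 0, East 0, West 6.
East gets 1 under Adams and 0 under Jefferson.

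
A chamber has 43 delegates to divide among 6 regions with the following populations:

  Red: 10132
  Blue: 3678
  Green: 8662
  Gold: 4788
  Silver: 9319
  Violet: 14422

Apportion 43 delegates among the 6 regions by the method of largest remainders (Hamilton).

Red=9, Blue=3, Green=7, Gold=4, Silver=8, Violet=12

Standard divisor: 51001 ÷ 43 ≈ 1186.07.
Standard quotas: Red 8.5425, Blue 3.1010, Green 7.3031, Gold 4.0369, Silver 7.8570, Violet 12.1595.
Lower quotas: Red 8, Blue 3, Green 7, Gold 4, Silver 7, Violet 12 (sum 41, leaving 2 seats).
Remainders in descending order: Silver 0.8570, Red 0.5425, Green 0.3031, Violet 0.1595, Blue 0.1010, Gold 0.0369.
Largest remainders: Silver, Red receive the extra seats.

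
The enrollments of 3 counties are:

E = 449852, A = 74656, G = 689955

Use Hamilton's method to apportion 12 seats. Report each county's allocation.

E: 4, A: 1, G: 7

Total 1214463; standard divisor 1214463/12 ≈ 101205.25.
Standard quotas: E 4.4449, A 0.7377, G 6.8174.
Lower quotas: E 4, A 0, G 6 (sum 10, leaving 2 seats).
Remainders in descending order: G 0.8174, A 0.7377, E 0.4449.
The surplus seats go to G, A.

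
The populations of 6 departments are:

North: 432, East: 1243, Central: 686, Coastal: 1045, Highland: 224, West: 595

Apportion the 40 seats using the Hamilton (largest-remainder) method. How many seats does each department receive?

The standard divisor is 4225/40 ≈ 105.625.
Standard quotas: North 4.090, East 11.768, Central 6.495, Coastal 9.893, Highland 2.121, West 5.633.
Lower quotas: North 4, East 11, Central 6, Coastal 9, Highland 2, West 5 (sum 37, leaving 3 seats).
Remainders in descending order: Coastal 0.893, East 0.768, West 0.633, Central 0.495, Highland 0.121, North 0.090.
The surplus seats go to Coastal, East, West.

North: 4; East: 12; Central: 6; Coastal: 10; Highland: 2; West: 6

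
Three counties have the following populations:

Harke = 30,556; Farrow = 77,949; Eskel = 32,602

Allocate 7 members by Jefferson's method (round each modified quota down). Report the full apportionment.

Standard divisor 141107/7 ≈ 20158.143; standard quotas: Harke 1.516, Farrow 3.867, Eskel 1.617.
Rounding down gives 1, 3, 1 = 5 seats, so the divisor must be adjusted.
With modified divisor 15900: modified quotas Harke 1.922, Farrow 4.902, Eskel 2.050.
Rounding down: Harke 1, Farrow 4, Eskel 2 (total 7).

Harke 1, Farrow 4, Eskel 2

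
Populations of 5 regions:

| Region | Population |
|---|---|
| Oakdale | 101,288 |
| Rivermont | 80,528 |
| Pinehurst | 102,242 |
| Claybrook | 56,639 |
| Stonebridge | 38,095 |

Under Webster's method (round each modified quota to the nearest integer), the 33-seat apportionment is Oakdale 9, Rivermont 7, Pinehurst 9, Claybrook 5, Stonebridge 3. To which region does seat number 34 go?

Stonebridge

Priority for the next seat is population ÷ (current seats + 0.5).
Priorities: Oakdale 10661.895, Rivermont 10737.067, Pinehurst 10762.316, Claybrook 10298.000, Stonebridge 10884.286.
Highest priority: Stonebridge.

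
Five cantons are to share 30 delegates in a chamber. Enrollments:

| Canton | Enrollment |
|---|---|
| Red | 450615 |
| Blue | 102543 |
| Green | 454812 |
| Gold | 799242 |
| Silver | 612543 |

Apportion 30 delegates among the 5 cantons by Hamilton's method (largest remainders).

The standard divisor is 2419755/30 ≈ 80658.5.
Standard quotas: Red 5.5867, Blue 1.2713, Green 5.6387, Gold 9.9090, Silver 7.5943.
Lower quotas: Red 5, Blue 1, Green 5, Gold 9, Silver 7 (sum 27, leaving 3 seats).
Remainders in descending order: Gold 0.9090, Green 0.6387, Silver 0.5943, Red 0.5867, Blue 0.2713.
Largest remainders: Gold, Green, Silver receive the extra seats.

Red: 5; Blue: 1; Green: 6; Gold: 10; Silver: 8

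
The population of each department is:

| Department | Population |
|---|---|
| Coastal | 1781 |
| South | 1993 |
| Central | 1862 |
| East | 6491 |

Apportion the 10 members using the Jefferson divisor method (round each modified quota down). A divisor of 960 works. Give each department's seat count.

Coastal 1, South 2, Central 1, East 6

With modified divisor 960: modified quotas Coastal 1.855, South 2.076, Central 1.940, East 6.761.
Rounding down: Coastal 1, South 2, Central 1, East 6 (total 10).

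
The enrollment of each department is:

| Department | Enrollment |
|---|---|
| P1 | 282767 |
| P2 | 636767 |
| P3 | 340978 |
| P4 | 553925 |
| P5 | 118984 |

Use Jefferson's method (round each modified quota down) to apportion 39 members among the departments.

P1 6, P2 13, P3 7, P4 11, P5 2

Standard divisor 1933421/39 ≈ 49574.897; standard quotas: P1 5.704, P2 12.845, P3 6.878, P4 11.173, P5 2.400.
Rounding down gives 5, 12, 6, 11, 2 = 36 seats, so the divisor must be adjusted.
With modified divisor 46600: modified quotas P1 6.068, P2 13.665, P3 7.317, P4 11.887, P5 2.553.
Rounding down: P1 6, P2 13, P3 7, P4 11, P5 2 (total 39).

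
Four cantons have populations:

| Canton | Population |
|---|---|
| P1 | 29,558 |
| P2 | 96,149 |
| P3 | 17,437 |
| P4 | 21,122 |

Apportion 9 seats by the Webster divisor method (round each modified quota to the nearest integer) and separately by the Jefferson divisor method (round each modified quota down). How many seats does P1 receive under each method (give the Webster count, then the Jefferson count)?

2 and 1

Webster: P1 2, P2 5, P3 1, P4 1.
Jefferson: P1 1, P2 6, P3 1, P4 1.
P1 gets 2 under Webster and 1 under Jefferson.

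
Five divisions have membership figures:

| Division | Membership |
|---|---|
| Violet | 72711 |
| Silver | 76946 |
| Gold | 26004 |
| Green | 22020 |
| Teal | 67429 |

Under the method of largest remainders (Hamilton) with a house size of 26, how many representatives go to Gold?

3

Total 265110; standard divisor 265110/26 ≈ 10196.538.
Standard quotas: Violet 7.1309, Silver 7.5463, Gold 2.5503, Green 2.1596, Teal 6.6129.
Lower quotas: Violet 7, Silver 7, Gold 2, Green 2, Teal 6 (sum 24, leaving 2 seats).
Remainders in descending order: Teal 0.6129, Gold 0.5503, Silver 0.5463, Green 0.1596, Violet 0.1309.
The surplus seats go to Teal, Gold.
Gold receives 3.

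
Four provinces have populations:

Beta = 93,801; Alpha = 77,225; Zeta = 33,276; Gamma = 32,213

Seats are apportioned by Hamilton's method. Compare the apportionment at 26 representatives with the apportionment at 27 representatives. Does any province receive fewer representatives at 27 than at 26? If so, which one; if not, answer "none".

Gamma

At 26 seats: Beta 10, Alpha 8, Zeta 4, Gamma 4.
At 27 seats: Beta 11, Alpha 9, Zeta 4, Gamma 3.
Gamma drops from 4 to 3.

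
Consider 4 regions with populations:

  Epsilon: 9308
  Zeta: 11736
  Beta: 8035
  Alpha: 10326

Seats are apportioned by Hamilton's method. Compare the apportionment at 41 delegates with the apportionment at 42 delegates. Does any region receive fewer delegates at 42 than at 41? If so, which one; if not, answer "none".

At 41 seats: Epsilon 10, Zeta 12, Beta 8, Alpha 11.
At 42 seats: Epsilon 10, Zeta 12, Beta 9, Alpha 11.
No region's allocation decreased.

none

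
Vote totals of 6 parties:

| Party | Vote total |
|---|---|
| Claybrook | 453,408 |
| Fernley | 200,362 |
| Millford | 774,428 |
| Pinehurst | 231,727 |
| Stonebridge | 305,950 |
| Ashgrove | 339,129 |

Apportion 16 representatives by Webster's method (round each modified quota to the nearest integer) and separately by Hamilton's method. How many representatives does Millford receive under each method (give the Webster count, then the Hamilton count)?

Webster: Claybrook 3, Fernley 1, Millford 6, Pinehurst 2, Stonebridge 2, Ashgrove 2.
Hamilton: Claybrook 3, Fernley 2, Millford 5, Pinehurst 2, Stonebridge 2, Ashgrove 2.
Millford gets 6 under Webster and 5 under Hamilton.

6 and 5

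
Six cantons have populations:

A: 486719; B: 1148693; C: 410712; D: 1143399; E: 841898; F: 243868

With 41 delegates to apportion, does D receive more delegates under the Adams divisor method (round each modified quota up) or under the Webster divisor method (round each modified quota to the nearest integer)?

Adams: A 5, B 11, C 4, D 10, E 8, F 3.
Webster: A 5, B 11, C 4, D 11, E 8, F 2.
D gets 10 under Adams and 11 under Webster.

Webster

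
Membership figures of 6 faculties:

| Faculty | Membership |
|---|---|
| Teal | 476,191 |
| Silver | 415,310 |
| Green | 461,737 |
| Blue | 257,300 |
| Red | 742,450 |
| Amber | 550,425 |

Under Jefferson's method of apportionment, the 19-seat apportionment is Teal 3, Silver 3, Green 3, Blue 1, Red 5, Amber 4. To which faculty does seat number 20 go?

Blue

Priority for the next seat is population ÷ (current seats + 1).
Priorities: Teal 119047.750, Silver 103827.500, Green 115434.250, Blue 128650.000, Red 123741.667, Amber 110085.000.
Highest priority: Blue.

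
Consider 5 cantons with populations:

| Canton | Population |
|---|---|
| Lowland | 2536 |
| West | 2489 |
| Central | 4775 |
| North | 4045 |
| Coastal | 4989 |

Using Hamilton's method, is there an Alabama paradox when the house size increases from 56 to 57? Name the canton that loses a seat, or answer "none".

none

At 56 seats: Lowland 8, West 7, Central 14, North 12, Coastal 15.
At 57 seats: Lowland 8, West 8, Central 14, North 12, Coastal 15.
No canton's allocation decreased.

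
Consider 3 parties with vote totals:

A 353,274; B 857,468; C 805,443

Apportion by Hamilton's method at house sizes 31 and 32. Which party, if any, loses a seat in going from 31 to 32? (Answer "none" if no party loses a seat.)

A

At 31 seats: A 6, B 13, C 12.
At 32 seats: A 5, B 14, C 13.
A drops from 6 to 5.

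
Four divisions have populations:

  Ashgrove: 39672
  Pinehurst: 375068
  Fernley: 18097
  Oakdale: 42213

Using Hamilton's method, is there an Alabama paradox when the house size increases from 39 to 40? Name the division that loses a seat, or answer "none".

Fernley

At 39 seats: Ashgrove 3, Pinehurst 31, Fernley 2, Oakdale 3.
At 40 seats: Ashgrove 3, Pinehurst 32, Fernley 1, Oakdale 4.
Fernley drops from 2 to 1.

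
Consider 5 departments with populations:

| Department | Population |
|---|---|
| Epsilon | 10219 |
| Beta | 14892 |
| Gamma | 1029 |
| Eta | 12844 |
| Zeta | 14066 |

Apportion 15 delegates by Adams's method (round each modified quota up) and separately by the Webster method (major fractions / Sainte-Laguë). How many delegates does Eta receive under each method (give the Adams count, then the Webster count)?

3 and 4

Adams: Epsilon 3, Beta 4, Gamma 1, Eta 3, Zeta 4.
Webster: Epsilon 3, Beta 4, Gamma 0, Eta 4, Zeta 4.
Eta gets 3 under Adams and 4 under Webster.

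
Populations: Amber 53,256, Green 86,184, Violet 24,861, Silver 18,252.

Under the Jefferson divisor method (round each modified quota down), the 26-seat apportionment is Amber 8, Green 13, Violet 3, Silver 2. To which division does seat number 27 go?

Priority for the next seat is population ÷ (current seats + 1).
Priorities: Amber 5917.333, Green 6156.000, Violet 6215.250, Silver 6084.000.
Highest priority: Violet.

Violet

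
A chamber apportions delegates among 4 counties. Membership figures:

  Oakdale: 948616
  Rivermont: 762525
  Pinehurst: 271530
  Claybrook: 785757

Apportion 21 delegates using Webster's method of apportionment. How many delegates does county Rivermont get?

6

Standard divisor 2768428/21 ≈ 131829.905; standard quotas: Oakdale 7.196, Rivermont 5.784, Pinehurst 2.060, Claybrook 5.960.
Rounding to the nearest integer gives Oakdale 7, Rivermont 6, Pinehurst 2, Claybrook 6 — total 21, matching the house size, so no adjustment is needed.
Rivermont receives 6.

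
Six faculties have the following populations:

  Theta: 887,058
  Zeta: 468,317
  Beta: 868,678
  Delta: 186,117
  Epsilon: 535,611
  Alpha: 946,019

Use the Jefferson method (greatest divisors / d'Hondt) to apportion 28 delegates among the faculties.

Standard divisor 3891800/28 ≈ 138992.857; standard quotas: Theta 6.382, Zeta 3.369, Beta 6.250, Delta 1.339, Epsilon 3.854, Alpha 6.806.
Rounding down gives 6, 3, 6, 1, 3, 6 = 25 seats, so the divisor must be adjusted.
With modified divisor 125400: modified quotas Theta 7.074, Zeta 3.735, Beta 6.927, Delta 1.484, Epsilon 4.271, Alpha 7.544.
Rounding down: Theta 7, Zeta 3, Beta 6, Delta 1, Epsilon 4, Alpha 7 (total 28).

Theta 7, Zeta 3, Beta 6, Delta 1, Epsilon 4, Alpha 7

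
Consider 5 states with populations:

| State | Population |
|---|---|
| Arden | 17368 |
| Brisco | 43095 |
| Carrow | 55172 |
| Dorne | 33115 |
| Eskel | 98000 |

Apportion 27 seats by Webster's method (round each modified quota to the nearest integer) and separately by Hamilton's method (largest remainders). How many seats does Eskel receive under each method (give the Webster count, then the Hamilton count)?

Webster: Arden 2, Brisco 5, Carrow 6, Dorne 4, Eskel 10.
Hamilton: Arden 2, Brisco 5, Carrow 6, Dorne 3, Eskel 11.
Eskel gets 10 under Webster and 11 under Hamilton.

10 and 11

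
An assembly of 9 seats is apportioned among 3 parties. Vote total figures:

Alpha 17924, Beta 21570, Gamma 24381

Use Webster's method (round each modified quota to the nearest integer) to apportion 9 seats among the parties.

Alpha 3, Beta 3, Gamma 3

Standard divisor 63875/9 ≈ 7097.222; standard quotas: Alpha 2.525, Beta 3.039, Gamma 3.435.
Rounding to the nearest integer gives Alpha 3, Beta 3, Gamma 3 — total 9, matching the house size, so no adjustment is needed.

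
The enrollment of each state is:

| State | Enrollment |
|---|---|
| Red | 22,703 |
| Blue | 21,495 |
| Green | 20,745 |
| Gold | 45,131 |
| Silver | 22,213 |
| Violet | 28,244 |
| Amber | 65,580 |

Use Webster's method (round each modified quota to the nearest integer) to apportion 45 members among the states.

Red=5, Blue=4, Green=4, Gold=9, Silver=4, Violet=6, Amber=13

Standard divisor 226111/45 ≈ 5024.689; standard quotas: Red 4.518, Blue 4.278, Green 4.129, Gold 8.982, Silver 4.421, Violet 5.621, Amber 13.052.
Rounding to the nearest integer gives Red 5, Blue 4, Green 4, Gold 9, Silver 4, Violet 6, Amber 13 — total 45, matching the house size, so no adjustment is needed.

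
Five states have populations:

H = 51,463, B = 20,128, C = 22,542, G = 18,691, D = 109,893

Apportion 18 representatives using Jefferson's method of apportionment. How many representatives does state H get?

4

Standard divisor 222717/18 ≈ 12373.167; standard quotas: H 4.159, B 1.627, C 1.822, G 1.511, D 8.882.
Rounding down gives 4, 1, 1, 1, 8 = 15 seats, so the divisor must be adjusted.
With modified divisor 10600: modified quotas H 4.855, B 1.899, C 2.127, G 1.763, D 10.367.
Rounding down: H 4, B 1, C 2, G 1, D 10 (total 18).
H receives 4.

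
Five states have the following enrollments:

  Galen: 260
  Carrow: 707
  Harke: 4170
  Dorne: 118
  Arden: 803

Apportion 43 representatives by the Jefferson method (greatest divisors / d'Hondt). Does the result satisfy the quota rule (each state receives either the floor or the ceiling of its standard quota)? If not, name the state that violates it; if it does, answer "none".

Harke

Standard quotas: Galen 1.845, Carrow 5.018, Harke 29.599, Dorne 0.838, Arden 5.700.
Jefferson allocation: Galen 1, Carrow 5, Harke 31, Dorne 0, Arden 6.
Harke has quota 29.599 (lower 29, upper 30) but receives 31 — outside the quota interval.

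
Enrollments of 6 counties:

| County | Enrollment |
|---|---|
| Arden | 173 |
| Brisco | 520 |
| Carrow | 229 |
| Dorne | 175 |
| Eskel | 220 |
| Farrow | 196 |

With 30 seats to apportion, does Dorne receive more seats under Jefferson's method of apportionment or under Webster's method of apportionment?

Webster

Jefferson: Arden 3, Brisco 11, Carrow 5, Dorne 3, Eskel 4, Farrow 4.
Webster: Arden 3, Brisco 10, Carrow 5, Dorne 4, Eskel 4, Farrow 4.
Dorne gets 3 under Jefferson and 4 under Webster.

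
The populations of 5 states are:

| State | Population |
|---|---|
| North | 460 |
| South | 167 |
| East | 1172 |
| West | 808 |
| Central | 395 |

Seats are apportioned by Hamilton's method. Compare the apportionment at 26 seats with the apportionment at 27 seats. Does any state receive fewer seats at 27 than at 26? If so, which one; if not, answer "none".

At 26 seats: North 4, South 2, East 10, West 7, Central 3.
At 27 seats: North 4, South 1, East 11, West 7, Central 4.
South drops from 2 to 1.

South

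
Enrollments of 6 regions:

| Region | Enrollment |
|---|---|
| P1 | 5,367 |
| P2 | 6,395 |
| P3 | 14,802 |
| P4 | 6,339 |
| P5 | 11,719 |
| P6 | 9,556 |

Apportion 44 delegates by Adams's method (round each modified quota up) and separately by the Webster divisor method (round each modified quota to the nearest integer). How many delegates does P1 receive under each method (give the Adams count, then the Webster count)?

5 and 4

Adams: P1 5, P2 5, P3 12, P4 5, P5 9, P6 8.
Webster: P1 4, P2 5, P3 12, P4 5, P5 10, P6 8.
P1 gets 5 under Adams and 4 under Webster.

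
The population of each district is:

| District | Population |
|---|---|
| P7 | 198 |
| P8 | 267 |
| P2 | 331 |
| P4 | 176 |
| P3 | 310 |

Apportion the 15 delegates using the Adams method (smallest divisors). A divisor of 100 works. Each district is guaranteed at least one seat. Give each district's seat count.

With modified divisor 100: modified quotas P7 1.980, P8 2.670, P2 3.310, P4 1.760, P3 3.100.
Rounding up: P7 2, P8 3, P2 4, P4 2, P3 4 (total 15).

P7=2, P8=3, P2=4, P4=2, P3=4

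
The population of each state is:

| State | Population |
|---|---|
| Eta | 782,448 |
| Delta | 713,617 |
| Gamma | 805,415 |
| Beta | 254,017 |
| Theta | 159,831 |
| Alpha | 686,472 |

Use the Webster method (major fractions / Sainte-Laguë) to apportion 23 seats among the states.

Standard divisor 3401800/23 ≈ 147904.348; standard quotas: Eta 5.290, Delta 4.825, Gamma 5.446, Beta 1.717, Theta 1.081, Alpha 4.641.
Rounding to the nearest integer gives Eta 5, Delta 5, Gamma 5, Beta 2, Theta 1, Alpha 5 — total 23, matching the house size, so no adjustment is needed.

Eta: 5, Delta: 5, Gamma: 5, Beta: 2, Theta: 1, Alpha: 5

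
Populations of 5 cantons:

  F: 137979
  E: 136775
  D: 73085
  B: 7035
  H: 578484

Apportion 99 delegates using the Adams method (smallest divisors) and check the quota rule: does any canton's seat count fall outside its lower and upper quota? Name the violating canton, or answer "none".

H

Standard quotas: F 14.635, E 14.508, D 7.752, B 0.746, H 61.359.
Adams allocation: F 15, E 15, D 8, B 1, H 60.
H has quota 61.359 (lower 61, upper 62) but receives 60 — outside the quota interval.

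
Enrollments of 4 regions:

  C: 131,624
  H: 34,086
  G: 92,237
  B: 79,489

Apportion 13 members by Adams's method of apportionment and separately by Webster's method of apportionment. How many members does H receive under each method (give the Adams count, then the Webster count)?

Adams: C 5, H 2, G 3, B 3.
Webster: C 5, H 1, G 4, B 3.
H gets 2 under Adams and 1 under Webster.

2 and 1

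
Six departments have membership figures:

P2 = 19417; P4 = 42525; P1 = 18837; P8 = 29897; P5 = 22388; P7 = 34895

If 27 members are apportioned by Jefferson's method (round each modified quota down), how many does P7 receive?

6

Standard divisor 167959/27 ≈ 6220.704; standard quotas: P2 3.121, P4 6.836, P1 3.028, P8 4.806, P5 3.599, P7 5.609.
Rounding down gives 3, 6, 3, 4, 3, 5 = 24 seats, so the divisor must be adjusted.
With modified divisor 5700: modified quotas P2 3.406, P4 7.461, P1 3.305, P8 5.245, P5 3.928, P7 6.122.
Rounding down: P2 3, P4 7, P1 3, P8 5, P5 3, P7 6 (total 27).
P7 receives 6.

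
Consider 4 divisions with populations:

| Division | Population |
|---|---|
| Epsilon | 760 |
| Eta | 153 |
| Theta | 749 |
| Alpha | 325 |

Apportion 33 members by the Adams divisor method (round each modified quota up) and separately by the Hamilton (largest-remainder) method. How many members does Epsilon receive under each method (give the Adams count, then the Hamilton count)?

12 and 13

Adams: Epsilon 12, Eta 3, Theta 12, Alpha 6.
Hamilton: Epsilon 13, Eta 3, Theta 12, Alpha 5.
Epsilon gets 12 under Adams and 13 under Hamilton.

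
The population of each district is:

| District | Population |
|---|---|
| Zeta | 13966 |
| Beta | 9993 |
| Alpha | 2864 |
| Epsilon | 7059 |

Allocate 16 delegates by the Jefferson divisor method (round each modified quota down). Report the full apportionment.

Zeta 7, Beta 5, Alpha 1, Epsilon 3

Standard divisor 33882/16 ≈ 2117.625; standard quotas: Zeta 6.595, Beta 4.719, Alpha 1.352, Epsilon 3.333.
Rounding down gives 6, 4, 1, 3 = 14 seats, so the divisor must be adjusted.
With modified divisor 1900: modified quotas Zeta 7.351, Beta 5.259, Alpha 1.507, Epsilon 3.715.
Rounding down: Zeta 7, Beta 5, Alpha 1, Epsilon 3 (total 16).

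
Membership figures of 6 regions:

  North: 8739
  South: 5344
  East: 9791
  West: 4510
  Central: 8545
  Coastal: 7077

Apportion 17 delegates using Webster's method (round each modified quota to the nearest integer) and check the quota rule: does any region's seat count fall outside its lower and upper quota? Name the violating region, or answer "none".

Standard quotas: North 3.376, South 2.064, East 3.782, West 1.742, Central 3.301, Coastal 2.734.
Webster allocation: North 3, South 2, East 4, West 2, Central 3, Coastal 3.
Every allocation lies between the lower and upper quota.

none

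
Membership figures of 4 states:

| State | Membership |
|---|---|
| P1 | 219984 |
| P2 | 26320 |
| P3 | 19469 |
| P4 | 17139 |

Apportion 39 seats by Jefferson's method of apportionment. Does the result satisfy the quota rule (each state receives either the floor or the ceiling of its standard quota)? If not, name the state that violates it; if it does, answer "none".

Standard quotas: P1 30.325, P2 3.628, P3 2.684, P4 2.363.
Jefferson allocation: P1 32, P2 3, P3 2, P4 2.
P1 has quota 30.325 (lower 30, upper 31) but receives 32 — outside the quota interval.

P1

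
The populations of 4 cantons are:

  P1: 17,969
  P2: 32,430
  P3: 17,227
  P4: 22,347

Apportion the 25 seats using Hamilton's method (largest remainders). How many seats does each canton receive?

P1: 5; P2: 9; P3: 5; P4: 6

Total 89973; standard divisor 89973/25 ≈ 3598.92.
Standard quotas: P1 4.9929, P2 9.0110, P3 4.7867, P4 6.2094.
Lower quotas: P1 4, P2 9, P3 4, P4 6 (sum 23, leaving 2 seats).
Remainders in descending order: P1 0.9929, P3 0.7867, P4 0.2094, P2 0.0110.
The surplus seats go to P1, P3.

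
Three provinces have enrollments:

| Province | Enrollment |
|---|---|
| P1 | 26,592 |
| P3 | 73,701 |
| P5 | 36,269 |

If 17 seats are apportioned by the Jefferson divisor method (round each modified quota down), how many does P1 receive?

Standard divisor 136562/17 ≈ 8033.059; standard quotas: P1 3.310, P3 9.175, P5 4.515.
Rounding down gives 3, 9, 4 = 16 seats, so the divisor must be adjusted.
With modified divisor 7300: modified quotas P1 3.643, P3 10.096, P5 4.968.
Rounding down: P1 3, P3 10, P5 4 (total 17).
P1 receives 3.

3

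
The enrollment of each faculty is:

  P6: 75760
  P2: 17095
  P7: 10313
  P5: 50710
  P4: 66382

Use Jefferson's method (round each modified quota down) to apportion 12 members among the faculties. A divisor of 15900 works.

With modified divisor 15900: modified quotas P6 4.765, P2 1.075, P7 0.649, P5 3.189, P4 4.175.
Rounding down: P6 4, P2 1, P7 0, P5 3, P4 4 (total 12).

P6=4, P2=1, P7=0, P5=3, P4=4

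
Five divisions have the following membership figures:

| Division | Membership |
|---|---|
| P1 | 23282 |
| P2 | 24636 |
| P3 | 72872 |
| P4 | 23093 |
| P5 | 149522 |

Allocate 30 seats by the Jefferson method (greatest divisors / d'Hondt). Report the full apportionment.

Standard divisor 293405/30 ≈ 9780.167; standard quotas: P1 2.381, P2 2.519, P3 7.451, P4 2.361, P5 15.288.
Rounding down gives 2, 2, 7, 2, 15 = 28 seats, so the divisor must be adjusted.
With modified divisor 9000: modified quotas P1 2.587, P2 2.737, P3 8.097, P4 2.566, P5 16.614.
Rounding down: P1 2, P2 2, P3 8, P4 2, P5 16 (total 30).

P1: 2, P2: 2, P3: 8, P4: 2, P5: 16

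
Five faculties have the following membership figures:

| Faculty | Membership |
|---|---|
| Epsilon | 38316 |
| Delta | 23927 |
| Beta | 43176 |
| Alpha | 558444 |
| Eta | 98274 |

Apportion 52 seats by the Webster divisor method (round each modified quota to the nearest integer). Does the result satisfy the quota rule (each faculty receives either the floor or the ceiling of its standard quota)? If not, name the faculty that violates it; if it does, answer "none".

Standard quotas: Epsilon 2.614, Delta 1.633, Beta 2.946, Alpha 38.102, Eta 6.705.
Webster allocation: Epsilon 3, Delta 2, Beta 3, Alpha 37, Eta 7.
Alpha has quota 38.102 (lower 38, upper 39) but receives 37 — outside the quota interval.

Alpha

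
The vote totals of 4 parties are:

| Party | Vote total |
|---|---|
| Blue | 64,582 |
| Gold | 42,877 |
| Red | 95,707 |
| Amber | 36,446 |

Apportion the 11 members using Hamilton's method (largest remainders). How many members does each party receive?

Blue: 3; Gold: 2; Red: 4; Amber: 2

Standard divisor: 239612 ÷ 11 ≈ 21782.909.
Standard quotas: Blue 2.9648, Gold 1.9684, Red 4.3937, Amber 1.6731.
Lower quotas: Blue 2, Gold 1, Red 4, Amber 1 (sum 8, leaving 3 seats).
Remainders in descending order: Gold 0.9684, Blue 0.9648, Amber 0.6731, Red 0.3937.
The surplus seats go to Gold, Blue, Amber.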